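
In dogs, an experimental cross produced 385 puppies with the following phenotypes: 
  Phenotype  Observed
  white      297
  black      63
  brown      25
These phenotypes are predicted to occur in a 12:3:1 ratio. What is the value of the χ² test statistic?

The 12:3:1 ratio has 16 parts, so with N = 385 the expected counts are:
  white: 385 × 12/16 = 288.75
  black: 385 × 3/16 = 72.1875
  brown: 385 × 1/16 = 24.0625
χ² = Σ (O − E)² / E
  white: (297 − 288.75)² / 288.75 = 0.2357
  black: (63 − 72.1875)² / 72.1875 = 1.1693
  brown: (25 − 24.0625)² / 24.0625 = 0.0365
χ² = 0.2357 + 1.1693 + 0.0365 = 1.4415 ≈ 1.442

1.442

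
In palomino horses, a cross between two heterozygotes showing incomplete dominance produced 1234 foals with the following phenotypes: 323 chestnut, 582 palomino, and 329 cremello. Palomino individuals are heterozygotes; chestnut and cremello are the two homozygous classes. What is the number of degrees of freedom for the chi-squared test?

With incomplete dominance, a heterozygote × heterozygote cross gives a 1:2:1 phenotypic ratio.
A goodness-of-fit test with 3 phenotype classes has df = 3 − 1 = 2.

2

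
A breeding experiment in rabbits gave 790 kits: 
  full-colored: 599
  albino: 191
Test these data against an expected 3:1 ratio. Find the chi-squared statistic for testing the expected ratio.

0.285

Total ratio parts = 4. Expected numbers out of 790:
  full-colored: 790 × 3/4 = 592.5
  albino: 790 × 1/4 = 197.5
χ² = Σ (O − E)² / E
  full-colored: (599 − 592.5)² / 592.5 = 0.0713
  albino: (191 − 197.5)² / 197.5 = 0.2139
χ² = 0.0713 + 0.2139 = 0.2852 ≈ 0.285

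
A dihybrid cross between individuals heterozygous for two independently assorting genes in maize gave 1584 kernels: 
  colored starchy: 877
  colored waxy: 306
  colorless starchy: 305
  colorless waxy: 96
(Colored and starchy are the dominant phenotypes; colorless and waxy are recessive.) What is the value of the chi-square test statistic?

A dihybrid F₂ with independent assortment and complete dominance at both loci gives a 9:3:3:1 phenotypic ratio.
Expected counts for N = 1584 under a 9:3:3:1 ratio (total parts = 16):
  colored starchy: 1584 × 9/16 = 891
  colored waxy: 1584 × 3/16 = 297
  colorless starchy: 1584 × 3/16 = 297
  colorless waxy: 1584 × 1/16 = 99
χ² = Σ (O − E)² / E
  colored starchy: (877 − 891)² / 891 = 0.2200
  colored waxy: (306 − 297)² / 297 = 0.2727
  colorless starchy: (305 − 297)² / 297 = 0.2155
  colorless waxy: (96 − 99)² / 99 = 0.0909
χ² = 0.2200 + 0.2727 + 0.2155 + 0.0909 = 0.7991 ≈ 0.799

0.799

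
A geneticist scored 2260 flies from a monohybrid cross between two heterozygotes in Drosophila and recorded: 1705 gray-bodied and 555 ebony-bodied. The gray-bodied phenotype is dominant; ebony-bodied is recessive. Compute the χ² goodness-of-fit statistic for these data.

For a monohybrid cross between heterozygotes with complete dominance, the expected phenotypic ratio is 3:1.
Under the 3:1 hypothesis (Σ ratio = 4, N = 2260):
  gray-bodied: 2260 × 3/4 = 1695
  ebony-bodied: 2260 × 1/4 = 565
χ² = Σ (O − E)² / E
  gray-bodied: (1705 − 1695)² / 1695 = 0.0590
  ebony-bodied: (555 − 565)² / 565 = 0.1770
χ² = 0.0590 + 0.1770 = 0.236

0.236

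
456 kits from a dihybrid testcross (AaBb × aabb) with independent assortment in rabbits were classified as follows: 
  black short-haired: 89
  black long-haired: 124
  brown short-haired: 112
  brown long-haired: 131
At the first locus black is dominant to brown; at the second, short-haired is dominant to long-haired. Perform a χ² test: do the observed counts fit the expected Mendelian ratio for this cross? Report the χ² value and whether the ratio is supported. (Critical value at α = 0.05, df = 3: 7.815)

A dihybrid testcross with independent assortment gives a 1:1:1:1 ratio.
The 1:1:1:1 ratio has 4 parts, so with N = 456 the expected counts are:
  black short-haired: 456 × 1/4 = 114
  black long-haired: 456 × 1/4 = 114
  brown short-haired: 456 × 1/4 = 114
  brown long-haired: 456 × 1/4 = 114
χ² = Σ (O − E)² / E
  black short-haired: (89 − 114)² / 114 = 5.4825
  black long-haired: (124 − 114)² / 114 = 0.8772
  brown short-haired: (112 − 114)² / 114 = 0.0351
  brown long-haired: (131 − 114)² / 114 = 2.5351
χ² = 5.4825 + 0.8772 + 0.0351 + 2.5351 = 8.9299 ≈ 8.930
Degrees of freedom = 4 − 1 = 3; critical value at α = 0.05 is 7.815.
Since 8.930 > 7.815, we reject the null hypothesis — the data do not fit the 1:1:1:1 ratio.

8.930; not consistent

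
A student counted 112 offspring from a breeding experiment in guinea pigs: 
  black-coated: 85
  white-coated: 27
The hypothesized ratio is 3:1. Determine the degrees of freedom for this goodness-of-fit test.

A goodness-of-fit test with 2 phenotype classes has df = 2 − 1 = 1.

1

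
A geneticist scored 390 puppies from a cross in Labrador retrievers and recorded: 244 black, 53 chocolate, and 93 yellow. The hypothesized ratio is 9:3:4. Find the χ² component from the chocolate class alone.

Under the 9:3:4 hypothesis (Σ ratio = 16, N = 390):
  black: 390 × 9/16 = 219.375
  chocolate: 390 × 3/16 = 73.125
  yellow: 390 × 4/16 = 97.5
Contribution of chocolate: (53 − 73.125)² / 73.125 = 5.5387

5.539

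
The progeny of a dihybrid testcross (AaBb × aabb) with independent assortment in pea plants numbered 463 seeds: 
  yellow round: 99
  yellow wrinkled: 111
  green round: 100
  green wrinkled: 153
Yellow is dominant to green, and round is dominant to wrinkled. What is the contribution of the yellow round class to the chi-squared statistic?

A dihybrid testcross with independent assortment gives a 1:1:1:1 ratio.
Expected counts for N = 463 under a 1:1:1:1 ratio (total parts = 4):
  yellow round: 463 × 1/4 = 115.75
  yellow wrinkled: 463 × 1/4 = 115.75
  green round: 463 × 1/4 = 115.75
  green wrinkled: 463 × 1/4 = 115.75
Contribution of yellow round: (99 − 115.75)² / 115.75 = 2.4239

2.424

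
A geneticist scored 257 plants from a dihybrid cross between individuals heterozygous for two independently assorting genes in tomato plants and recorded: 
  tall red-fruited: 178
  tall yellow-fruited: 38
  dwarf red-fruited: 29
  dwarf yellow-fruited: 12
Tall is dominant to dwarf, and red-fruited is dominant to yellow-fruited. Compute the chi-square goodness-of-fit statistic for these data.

18.556

A dihybrid F₂ with independent assortment and complete dominance at both loci gives a 9:3:3:1 phenotypic ratio.
The 9:3:3:1 ratio has 16 parts, so with N = 257 the expected counts are:
  tall red-fruited: 257 × 9/16 = 144.5625
  tall yellow-fruited: 257 × 3/16 = 48.1875
  dwarf red-fruited: 257 × 3/16 = 48.1875
  dwarf yellow-fruited: 257 × 1/16 = 16.0625
χ² = Σ (O − E)² / E
  tall red-fruited: (178 − 144.5625)² / 144.5625 = 7.7341
  tall yellow-fruited: (38 − 48.1875)² / 48.1875 = 2.1538
  dwarf red-fruited: (29 − 48.1875)² / 48.1875 = 7.6402
  dwarf yellow-fruited: (12 − 16.0625)² / 16.0625 = 1.0275
χ² = 7.7341 + 2.1538 + 7.6402 + 1.0275 = 18.5556 ≈ 18.556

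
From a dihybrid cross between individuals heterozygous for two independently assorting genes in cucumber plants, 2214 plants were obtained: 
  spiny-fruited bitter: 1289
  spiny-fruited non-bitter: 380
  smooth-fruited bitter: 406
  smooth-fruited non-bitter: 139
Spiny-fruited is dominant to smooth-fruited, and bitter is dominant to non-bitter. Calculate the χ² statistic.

4.704

A dihybrid F₂ with independent assortment and complete dominance at both loci gives a 9:3:3:1 phenotypic ratio.
Expected counts for N = 2214 under a 9:3:3:1 ratio (total parts = 16):
  spiny-fruited bitter: 2214 × 9/16 = 1245.375
  spiny-fruited non-bitter: 2214 × 3/16 = 415.125
  smooth-fruited bitter: 2214 × 3/16 = 415.125
  smooth-fruited non-bitter: 2214 × 1/16 = 138.375
χ² = Σ (O − E)² / E
  spiny-fruited bitter: (1289 − 1245.375)² / 1245.375 = 1.5282
  spiny-fruited non-bitter: (380 − 415.125)² / 415.125 = 2.9720
  smooth-fruited bitter: (406 − 415.125)² / 415.125 = 0.2006
  smooth-fruited non-bitter: (139 − 138.375)² / 138.375 = 0.0028
χ² = 1.5282 + 2.9720 + 0.2006 + 0.0028 = 4.7036 ≈ 4.704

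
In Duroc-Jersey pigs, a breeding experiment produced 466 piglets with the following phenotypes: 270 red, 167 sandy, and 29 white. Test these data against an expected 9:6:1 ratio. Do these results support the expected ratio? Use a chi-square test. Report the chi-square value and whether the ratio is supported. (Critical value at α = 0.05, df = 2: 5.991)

0.581; consistent

Expected counts for N = 466 under a 9:6:1 ratio (total parts = 16):
  red: 466 × 9/16 = 262.125
  sandy: 466 × 6/16 = 174.75
  white: 466 × 1/16 = 29.125
χ² = Σ (O − E)² / E
  red: (270 − 262.125)² / 262.125 = 0.2366
  sandy: (167 − 174.75)² / 174.75 = 0.3437
  white: (29 − 29.125)² / 29.125 = 0.0005
χ² = 0.2366 + 0.3437 + 0.0005 = 0.5808 ≈ 0.581
Degrees of freedom = 3 − 1 = 2; critical value at α = 0.05 is 5.991.
Since 0.581 < 5.991, we fail to reject the null hypothesis — the data are consistent with the 9:6:1 ratio.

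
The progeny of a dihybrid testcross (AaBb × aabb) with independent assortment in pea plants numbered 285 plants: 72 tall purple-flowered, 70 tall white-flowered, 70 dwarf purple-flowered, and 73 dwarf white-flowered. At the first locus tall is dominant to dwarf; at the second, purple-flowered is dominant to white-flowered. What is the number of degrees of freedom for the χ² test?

A dihybrid testcross with independent assortment gives a 1:1:1:1 ratio.
A goodness-of-fit test with 4 phenotype classes has df = 4 − 1 = 3.

3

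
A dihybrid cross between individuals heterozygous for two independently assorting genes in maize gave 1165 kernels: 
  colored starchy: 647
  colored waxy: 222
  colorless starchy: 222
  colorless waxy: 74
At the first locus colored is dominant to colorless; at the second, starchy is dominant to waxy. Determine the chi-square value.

A dihybrid F₂ with independent assortment and complete dominance at both loci gives a 9:3:3:1 phenotypic ratio.
Expected counts for N = 1165 under a 9:3:3:1 ratio (total parts = 16):
  colored starchy: 1165 × 9/16 = 655.3125
  colored waxy: 1165 × 3/16 = 218.4375
  colorless starchy: 1165 × 3/16 = 218.4375
  colorless waxy: 1165 × 1/16 = 72.8125
χ² = Σ (O − E)² / E
  colored starchy: (647 − 655.3125)² / 655.3125 = 0.1054
  colored waxy: (222 − 218.4375)² / 218.4375 = 0.0581
  colorless starchy: (222 − 218.4375)² / 218.4375 = 0.0581
  colorless waxy: (74 − 72.8125)² / 72.8125 = 0.0194
χ² = 0.1054 + 0.0581 + 0.0581 + 0.0194 = 0.241

0.241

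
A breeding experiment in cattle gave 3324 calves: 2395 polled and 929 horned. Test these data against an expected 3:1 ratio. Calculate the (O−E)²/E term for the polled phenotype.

Expected counts for N = 3324 under a 3:1 ratio (total parts = 4):
  polled: 3324 × 3/4 = 2493
  horned: 3324 × 1/4 = 831
Contribution of polled: (2395 − 2493)² / 2493 = 3.8524

3.852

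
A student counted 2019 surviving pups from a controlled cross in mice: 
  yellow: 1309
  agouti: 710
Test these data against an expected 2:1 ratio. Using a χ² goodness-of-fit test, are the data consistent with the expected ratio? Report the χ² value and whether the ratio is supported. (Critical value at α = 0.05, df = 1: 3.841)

Expected counts for N = 2019 under a 2:1 ratio (total parts = 3):
  yellow: 2019 × 2/3 = 1346
  agouti: 2019 × 1/3 = 673
χ² = Σ (O − E)² / E
  yellow: (1309 − 1346)² / 1346 = 1.0171
  agouti: (710 − 673)² / 673 = 2.0342
χ² = 1.0171 + 2.0342 = 3.0513 ≈ 3.051
Degrees of freedom = 2 − 1 = 1; critical value at α = 0.05 is 3.841.
Since 3.051 < 3.841, we fail to reject the null hypothesis — the data are consistent with the 2:1 ratio.

3.051; consistent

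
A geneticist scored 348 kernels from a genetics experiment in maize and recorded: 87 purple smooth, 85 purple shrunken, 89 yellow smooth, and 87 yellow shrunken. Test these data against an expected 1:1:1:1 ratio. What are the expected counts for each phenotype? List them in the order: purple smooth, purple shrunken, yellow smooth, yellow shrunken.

Total ratio parts = 4. Expected numbers out of 348:
  purple smooth: 348 × 1/4 = 87
  purple shrunken: 348 × 1/4 = 87
  yellow smooth: 348 × 1/4 = 87
  yellow shrunken: 348 × 1/4 = 87

87, 87, 87, 87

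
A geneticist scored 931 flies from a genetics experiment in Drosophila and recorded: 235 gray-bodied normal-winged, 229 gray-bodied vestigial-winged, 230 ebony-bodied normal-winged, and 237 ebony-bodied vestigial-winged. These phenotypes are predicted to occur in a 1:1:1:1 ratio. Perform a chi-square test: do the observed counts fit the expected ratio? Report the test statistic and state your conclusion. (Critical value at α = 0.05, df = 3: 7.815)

0.192; consistent

Under the 1:1:1:1 hypothesis (Σ ratio = 4, N = 931):
  gray-bodied normal-winged: 931 × 1/4 = 232.75
  gray-bodied vestigial-winged: 931 × 1/4 = 232.75
  ebony-bodied normal-winged: 931 × 1/4 = 232.75
  ebony-bodied vestigial-winged: 931 × 1/4 = 232.75
χ² = Σ (O − E)² / E
  gray-bodied normal-winged: (235 − 232.75)² / 232.75 = 0.0218
  gray-bodied vestigial-winged: (229 − 232.75)² / 232.75 = 0.0604
  ebony-bodied normal-winged: (230 − 232.75)² / 232.75 = 0.0325
  ebony-bodied vestigial-winged: (237 − 232.75)² / 232.75 = 0.0776
χ² = 0.0218 + 0.0604 + 0.0325 + 0.0776 = 0.1923 ≈ 0.192
Degrees of freedom = 4 − 1 = 3; critical value at α = 0.05 is 7.815.
Since 0.192 < 7.815, we fail to reject the null hypothesis — the data are consistent with the 1:1:1:1 ratio.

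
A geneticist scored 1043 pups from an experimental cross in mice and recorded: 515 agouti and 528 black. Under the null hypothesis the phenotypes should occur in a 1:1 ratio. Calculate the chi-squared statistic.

0.162

Total ratio parts = 2. Expected numbers out of 1043:
  agouti: 1043 × 1/2 = 521.5
  black: 1043 × 1/2 = 521.5
χ² = Σ (O − E)² / E
  agouti: (515 − 521.5)² / 521.5 = 0.0810
  black: (528 − 521.5)² / 521.5 = 0.0810
χ² = 0.0810 + 0.0810 = 0.162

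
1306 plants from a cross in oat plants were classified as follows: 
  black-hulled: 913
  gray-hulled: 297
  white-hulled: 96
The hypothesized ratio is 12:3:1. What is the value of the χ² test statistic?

18.142

Total ratio parts = 16. Expected numbers out of 1306:
  black-hulled: 1306 × 12/16 = 979.5
  gray-hulled: 1306 × 3/16 = 244.875
  white-hulled: 1306 × 1/16 = 81.625
χ² = Σ (O − E)² / E
  black-hulled: (913 − 979.5)² / 979.5 = 4.5148
  gray-hulled: (297 − 244.875)² / 244.875 = 11.0955
  white-hulled: (96 − 81.625)² / 81.625 = 2.5316
χ² = 4.5148 + 11.0955 + 2.5316 = 18.1419 ≈ 18.142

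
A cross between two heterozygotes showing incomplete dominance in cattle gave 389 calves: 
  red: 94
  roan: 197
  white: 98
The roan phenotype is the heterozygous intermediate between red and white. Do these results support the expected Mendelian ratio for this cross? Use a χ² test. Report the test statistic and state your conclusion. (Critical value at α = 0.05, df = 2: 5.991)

With incomplete dominance, a heterozygote × heterozygote cross gives a 1:2:1 phenotypic ratio.
Expected counts for N = 389 under a 1:2:1 ratio (total parts = 4):
  red: 389 × 1/4 = 97.25
  roan: 389 × 2/4 = 194.5
  white: 389 × 1/4 = 97.25
χ² = Σ (O − E)² / E
  red: (94 − 97.25)² / 97.25 = 0.1086
  roan: (197 − 194.5)² / 194.5 = 0.0321
  white: (98 − 97.25)² / 97.25 = 0.0058
χ² = 0.1086 + 0.0321 + 0.0058 = 0.1465 ≈ 0.147
Degrees of freedom = 3 − 1 = 2; critical value at α = 0.05 is 5.991.
Since 0.147 < 5.991, we fail to reject the null hypothesis — the data are consistent with the 1:2:1 ratio.

0.147; consistent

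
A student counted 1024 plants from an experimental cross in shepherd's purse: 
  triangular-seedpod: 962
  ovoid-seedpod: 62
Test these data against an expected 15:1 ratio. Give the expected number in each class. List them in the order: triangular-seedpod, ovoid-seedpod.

960, 64

The 15:1 ratio has 16 parts, so with N = 1024 the expected counts are:
  triangular-seedpod: 1024 × 15/16 = 960
  ovoid-seedpod: 1024 × 1/16 = 64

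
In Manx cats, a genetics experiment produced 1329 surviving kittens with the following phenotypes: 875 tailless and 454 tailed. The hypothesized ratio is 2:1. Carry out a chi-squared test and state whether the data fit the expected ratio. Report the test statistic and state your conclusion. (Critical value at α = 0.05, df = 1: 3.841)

The 2:1 ratio has 3 parts, so with N = 1329 the expected counts are:
  tailless: 1329 × 2/3 = 886
  tailed: 1329 × 1/3 = 443
χ² = Σ (O − E)² / E
  tailless: (875 − 886)² / 886 = 0.1366
  tailed: (454 − 443)² / 443 = 0.2731
χ² = 0.1366 + 0.2731 = 0.4097 ≈ 0.410
Degrees of freedom = 2 − 1 = 1; critical value at α = 0.05 is 3.841.
Since 0.410 < 3.841, we fail to reject the null hypothesis — the data are consistent with the 2:1 ratio.

0.410; consistent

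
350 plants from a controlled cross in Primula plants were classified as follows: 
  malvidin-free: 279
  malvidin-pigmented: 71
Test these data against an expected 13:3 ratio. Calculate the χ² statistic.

0.542

The 13:3 ratio has 16 parts, so with N = 350 the expected counts are:
  malvidin-free: 350 × 13/16 = 284.375
  malvidin-pigmented: 350 × 3/16 = 65.625
χ² = Σ (O − E)² / E
  malvidin-free: (279 − 284.375)² / 284.375 = 0.1016
  malvidin-pigmented: (71 − 65.625)² / 65.625 = 0.4402
χ² = 0.1016 + 0.4402 = 0.5418 ≈ 0.542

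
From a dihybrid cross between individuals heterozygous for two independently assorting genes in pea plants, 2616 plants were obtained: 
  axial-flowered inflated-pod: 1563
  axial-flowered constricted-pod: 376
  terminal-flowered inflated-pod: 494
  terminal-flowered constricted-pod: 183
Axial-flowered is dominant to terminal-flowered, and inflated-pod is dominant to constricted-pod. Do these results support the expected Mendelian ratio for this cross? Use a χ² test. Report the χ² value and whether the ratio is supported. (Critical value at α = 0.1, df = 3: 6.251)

A dihybrid F₂ with independent assortment and complete dominance at both loci gives a 9:3:3:1 phenotypic ratio.
Under the 9:3:3:1 hypothesis (Σ ratio = 16, N = 2616):
  axial-flowered inflated-pod: 2616 × 9/16 = 1471.5
  axial-flowered constricted-pod: 2616 × 3/16 = 490.5
  terminal-flowered inflated-pod: 2616 × 3/16 = 490.5
  terminal-flowered constricted-pod: 2616 × 1/16 = 163.5
χ² = Σ (O − E)² / E
  axial-flowered inflated-pod: (1563 − 1471.5)² / 1471.5 = 5.6896
  axial-flowered constricted-pod: (376 − 490.5)² / 490.5 = 26.7283
  terminal-flowered inflated-pod: (494 − 490.5)² / 490.5 = 0.0250
  terminal-flowered constricted-pod: (183 − 163.5)² / 163.5 = 2.3257
χ² = 5.6896 + 26.7283 + 0.0250 + 2.3257 = 34.7686 ≈ 34.769
Degrees of freedom = 4 − 1 = 3; critical value at α = 0.1 is 6.251.
Since 34.769 > 6.251, we reject the null hypothesis — the data do not fit the 9:3:3:1 ratio.

34.769; not consistent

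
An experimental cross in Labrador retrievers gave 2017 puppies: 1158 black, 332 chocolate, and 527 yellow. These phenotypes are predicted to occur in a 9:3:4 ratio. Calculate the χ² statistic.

7.151

Total ratio parts = 16. Expected numbers out of 2017:
  black: 2017 × 9/16 = 1134.5625
  chocolate: 2017 × 3/16 = 378.1875
  yellow: 2017 × 4/16 = 504.25
χ² = Σ (O − E)² / E
  black: (1158 − 1134.5625)² / 1134.5625 = 0.4842
  chocolate: (332 − 378.1875)² / 378.1875 = 5.6408
  yellow: (527 − 504.25)² / 504.25 = 1.0264
χ² = 0.4842 + 5.6408 + 1.0264 = 7.1514 ≈ 7.151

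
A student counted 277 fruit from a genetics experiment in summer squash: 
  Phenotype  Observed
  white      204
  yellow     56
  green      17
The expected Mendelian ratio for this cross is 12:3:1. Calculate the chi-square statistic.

Expected counts for N = 277 under a 12:3:1 ratio (total parts = 16):
  white: 277 × 12/16 = 207.75
  yellow: 277 × 3/16 = 51.9375
  green: 277 × 1/16 = 17.3125
χ² = Σ (O − E)² / E
  white: (204 − 207.75)² / 207.75 = 0.0677
  yellow: (56 − 51.9375)² / 51.9375 = 0.3178
  green: (17 − 17.3125)² / 17.3125 = 0.0056
χ² = 0.0677 + 0.3178 + 0.0056 = 0.3911 ≈ 0.391

0.391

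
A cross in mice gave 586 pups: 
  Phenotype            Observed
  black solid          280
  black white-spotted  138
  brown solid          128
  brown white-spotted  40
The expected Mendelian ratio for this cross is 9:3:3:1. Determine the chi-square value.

17.971

Under the 9:3:3:1 hypothesis (Σ ratio = 16, N = 586):
  black solid: 586 × 9/16 = 329.625
  black white-spotted: 586 × 3/16 = 109.875
  brown solid: 586 × 3/16 = 109.875
  brown white-spotted: 586 × 1/16 = 36.625
χ² = Σ (O − E)² / E
  black solid: (280 − 329.625)² / 329.625 = 7.4710
  black white-spotted: (138 − 109.875)² / 109.875 = 7.1992
  brown solid: (128 − 109.875)² / 109.875 = 2.9899
  brown white-spotted: (40 − 36.625)² / 36.625 = 0.3110
χ² = 7.4710 + 7.1992 + 2.9899 + 0.3110 = 17.9711 ≈ 17.971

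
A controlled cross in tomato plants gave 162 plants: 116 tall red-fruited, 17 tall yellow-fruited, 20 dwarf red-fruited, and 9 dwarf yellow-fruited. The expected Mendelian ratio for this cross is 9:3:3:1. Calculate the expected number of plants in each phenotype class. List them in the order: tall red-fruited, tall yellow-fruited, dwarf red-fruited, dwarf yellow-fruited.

91.125, 30.375, 30.375, 10.125

Total ratio parts = 16. Expected numbers out of 162:
  tall red-fruited: 162 × 9/16 = 91.125
  tall yellow-fruited: 162 × 3/16 = 30.375
  dwarf red-fruited: 162 × 3/16 = 30.375
  dwarf yellow-fruited: 162 × 1/16 = 10.125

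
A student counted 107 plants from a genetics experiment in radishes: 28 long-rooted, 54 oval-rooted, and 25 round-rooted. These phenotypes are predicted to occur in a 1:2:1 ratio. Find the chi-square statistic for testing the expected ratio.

Under the 1:2:1 hypothesis (Σ ratio = 4, N = 107):
  long-rooted: 107 × 1/4 = 26.75
  oval-rooted: 107 × 2/4 = 53.5
  round-rooted: 107 × 1/4 = 26.75
χ² = Σ (O − E)² / E
  long-rooted: (28 − 26.75)² / 26.75 = 0.0584
  oval-rooted: (54 − 53.5)² / 53.5 = 0.0047
  round-rooted: (25 − 26.75)² / 26.75 = 0.1145
χ² = 0.0584 + 0.0047 + 0.1145 = 0.1776 ≈ 0.178

0.178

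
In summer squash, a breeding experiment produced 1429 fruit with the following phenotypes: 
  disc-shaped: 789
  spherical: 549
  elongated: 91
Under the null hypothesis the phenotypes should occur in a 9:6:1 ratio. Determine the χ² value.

0.626

The 9:6:1 ratio has 16 parts, so with N = 1429 the expected counts are:
  disc-shaped: 1429 × 9/16 = 803.8125
  spherical: 1429 × 6/16 = 535.875
  elongated: 1429 × 1/16 = 89.3125
χ² = Σ (O − E)² / E
  disc-shaped: (789 − 803.8125)² / 803.8125 = 0.2730
  spherical: (549 − 535.875)² / 535.875 = 0.3215
  elongated: (91 − 89.3125)² / 89.3125 = 0.0319
χ² = 0.2730 + 0.3215 + 0.0319 = 0.6264 ≈ 0.626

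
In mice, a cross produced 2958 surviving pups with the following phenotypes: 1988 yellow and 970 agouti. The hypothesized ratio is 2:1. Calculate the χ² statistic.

0.389

Total ratio parts = 3. Expected numbers out of 2958:
  yellow: 2958 × 2/3 = 1972
  agouti: 2958 × 1/3 = 986
χ² = Σ (O − E)² / E
  yellow: (1988 − 1972)² / 1972 = 0.1298
  agouti: (970 − 986)² / 986 = 0.2596
χ² = 0.1298 + 0.2596 = 0.3894 ≈ 0.389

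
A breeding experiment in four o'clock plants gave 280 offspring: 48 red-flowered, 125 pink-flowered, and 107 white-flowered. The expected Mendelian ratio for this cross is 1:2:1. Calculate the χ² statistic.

28.079

The 1:2:1 ratio has 4 parts, so with N = 280 the expected counts are:
  red-flowered: 280 × 1/4 = 70
  pink-flowered: 280 × 2/4 = 140
  white-flowered: 280 × 1/4 = 70
χ² = Σ (O − E)² / E
  red-flowered: (48 − 70)² / 70 = 6.9143
  pink-flowered: (125 − 140)² / 140 = 1.6071
  white-flowered: (107 − 70)² / 70 = 19.5571
χ² = 6.9143 + 1.6071 + 19.5571 = 28.0785 ≈ 28.079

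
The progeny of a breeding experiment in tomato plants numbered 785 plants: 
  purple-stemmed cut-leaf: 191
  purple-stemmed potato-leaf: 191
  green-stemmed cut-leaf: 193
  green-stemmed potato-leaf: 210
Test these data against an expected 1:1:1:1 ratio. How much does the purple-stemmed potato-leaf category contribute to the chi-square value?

0.140

Expected counts for N = 785 under a 1:1:1:1 ratio (total parts = 4):
  purple-stemmed cut-leaf: 785 × 1/4 = 196.25
  purple-stemmed potato-leaf: 785 × 1/4 = 196.25
  green-stemmed cut-leaf: 785 × 1/4 = 196.25
  green-stemmed potato-leaf: 785 × 1/4 = 196.25
Contribution of purple-stemmed potato-leaf: (191 − 196.25)² / 196.25 = 0.1404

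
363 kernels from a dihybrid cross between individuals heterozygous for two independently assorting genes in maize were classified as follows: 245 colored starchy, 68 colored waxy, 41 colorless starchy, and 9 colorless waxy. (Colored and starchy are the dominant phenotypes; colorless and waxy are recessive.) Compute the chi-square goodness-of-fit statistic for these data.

A dihybrid F₂ with independent assortment and complete dominance at both loci gives a 9:3:3:1 phenotypic ratio.
The 9:3:3:1 ratio has 16 parts, so with N = 363 the expected counts are:
  colored starchy: 363 × 9/16 = 204.1875
  colored waxy: 363 × 3/16 = 68.0625
  colorless starchy: 363 × 3/16 = 68.0625
  colorless waxy: 363 × 1/16 = 22.6875
χ² = Σ (O − E)² / E
  colored starchy: (245 − 204.1875)² / 204.1875 = 8.1575
  colored waxy: (68 − 68.0625)² / 68.0625 = 0.0001
  colorless starchy: (41 − 68.0625)² / 68.0625 = 10.7604
  colorless waxy: (9 − 22.6875)² / 22.6875 = 8.2577
χ² = 8.1575 + 0.0001 + 10.7604 + 8.2577 = 27.1757 ≈ 27.176

27.176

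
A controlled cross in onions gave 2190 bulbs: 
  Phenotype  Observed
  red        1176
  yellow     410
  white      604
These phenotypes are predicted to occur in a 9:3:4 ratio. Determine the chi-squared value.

Total ratio parts = 16. Expected numbers out of 2190:
  red: 2190 × 9/16 = 1231.875
  yellow: 2190 × 3/16 = 410.625
  white: 2190 × 4/16 = 547.5
χ² = Σ (O − E)² / E
  red: (1176 − 1231.875)² / 1231.875 = 2.5344
  yellow: (410 − 410.625)² / 410.625 = 0.0010
  white: (604 − 547.5)² / 547.5 = 5.8306
χ² = 2.5344 + 0.0010 + 5.8306 = 8.366

8.366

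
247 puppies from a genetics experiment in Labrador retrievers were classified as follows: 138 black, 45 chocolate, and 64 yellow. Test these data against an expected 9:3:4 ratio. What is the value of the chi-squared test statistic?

0.126

Under the 9:3:4 hypothesis (Σ ratio = 16, N = 247):
  black: 247 × 9/16 = 138.9375
  chocolate: 247 × 3/16 = 46.3125
  yellow: 247 × 4/16 = 61.75
χ² = Σ (O − E)² / E
  black: (138 − 138.9375)² / 138.9375 = 0.0063
  chocolate: (45 − 46.3125)² / 46.3125 = 0.0372
  yellow: (64 − 61.75)² / 61.75 = 0.0820
χ² = 0.0063 + 0.0372 + 0.0820 = 0.1255 ≈ 0.126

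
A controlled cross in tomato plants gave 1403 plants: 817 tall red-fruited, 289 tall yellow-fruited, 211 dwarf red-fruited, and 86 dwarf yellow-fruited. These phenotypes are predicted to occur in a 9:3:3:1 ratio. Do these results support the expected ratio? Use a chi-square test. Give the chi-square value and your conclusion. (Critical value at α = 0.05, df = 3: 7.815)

The 9:3:3:1 ratio has 16 parts, so with N = 1403 the expected counts are:
  tall red-fruited: 1403 × 9/16 = 789.1875
  tall yellow-fruited: 1403 × 3/16 = 263.0625
  dwarf red-fruited: 1403 × 3/16 = 263.0625
  dwarf yellow-fruited: 1403 × 1/16 = 87.6875
χ² = Σ (O − E)² / E
  tall red-fruited: (817 − 789.1875)² / 789.1875 = 0.9802
  tall yellow-fruited: (289 − 263.0625)² / 263.0625 = 2.5574
  dwarf red-fruited: (211 − 263.0625)² / 263.0625 = 10.3036
  dwarf yellow-fruited: (86 − 87.6875)² / 87.6875 = 0.0325
χ² = 0.9802 + 2.5574 + 10.3036 + 0.0325 = 13.8737 ≈ 13.874
Degrees of freedom = 4 − 1 = 3; critical value at α = 0.05 is 7.815.
Since 13.874 > 7.815, we reject the null hypothesis — the data do not fit the 9:3:3:1 ratio.

13.874; not consistent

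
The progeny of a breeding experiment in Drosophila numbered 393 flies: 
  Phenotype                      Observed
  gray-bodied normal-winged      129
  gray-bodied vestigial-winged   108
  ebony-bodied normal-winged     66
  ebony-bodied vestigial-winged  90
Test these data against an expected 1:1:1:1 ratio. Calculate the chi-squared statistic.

21.870

The 1:1:1:1 ratio has 4 parts, so with N = 393 the expected counts are:
  gray-bodied normal-winged: 393 × 1/4 = 98.25
  gray-bodied vestigial-winged: 393 × 1/4 = 98.25
  ebony-bodied normal-winged: 393 × 1/4 = 98.25
  ebony-bodied vestigial-winged: 393 × 1/4 = 98.25
χ² = Σ (O − E)² / E
  gray-bodied normal-winged: (129 − 98.25)² / 98.25 = 9.6240
  gray-bodied vestigial-winged: (108 − 98.25)² / 98.25 = 0.9676
  ebony-bodied normal-winged: (66 − 98.25)² / 98.25 = 10.5859
  ebony-bodied vestigial-winged: (90 − 98.25)² / 98.25 = 0.6927
χ² = 9.6240 + 0.9676 + 10.5859 + 0.6927 = 21.8702 ≈ 21.870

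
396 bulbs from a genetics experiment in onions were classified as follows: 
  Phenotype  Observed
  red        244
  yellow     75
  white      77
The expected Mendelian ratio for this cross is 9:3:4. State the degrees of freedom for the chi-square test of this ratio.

2

A goodness-of-fit test with 3 phenotype classes has df = 3 − 1 = 2.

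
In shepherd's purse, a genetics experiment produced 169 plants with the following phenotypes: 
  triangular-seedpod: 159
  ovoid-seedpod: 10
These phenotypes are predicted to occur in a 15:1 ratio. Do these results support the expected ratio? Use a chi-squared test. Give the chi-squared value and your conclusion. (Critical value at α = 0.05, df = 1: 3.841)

0.032; consistent

Under the 15:1 hypothesis (Σ ratio = 16, N = 169):
  triangular-seedpod: 169 × 15/16 = 158.4375
  ovoid-seedpod: 169 × 1/16 = 10.5625
χ² = Σ (O − E)² / E
  triangular-seedpod: (159 − 158.4375)² / 158.4375 = 0.0020
  ovoid-seedpod: (10 − 10.5625)² / 10.5625 = 0.0300
χ² = 0.0020 + 0.0300 = 0.032
Degrees of freedom = 2 − 1 = 1; critical value at α = 0.05 is 3.841.
Since 0.032 < 3.841, we fail to reject the null hypothesis — the data are consistent with the 15:1 ratio.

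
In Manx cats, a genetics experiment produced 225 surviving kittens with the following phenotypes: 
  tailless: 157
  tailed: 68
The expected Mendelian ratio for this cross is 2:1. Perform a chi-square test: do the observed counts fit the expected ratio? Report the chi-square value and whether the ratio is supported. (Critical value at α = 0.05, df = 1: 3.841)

The 2:1 ratio has 3 parts, so with N = 225 the expected counts are:
  tailless: 225 × 2/3 = 150
  tailed: 225 × 1/3 = 75
χ² = Σ (O − E)² / E
  tailless: (157 − 150)² / 150 = 0.3267
  tailed: (68 − 75)² / 75 = 0.6533
χ² = 0.3267 + 0.6533 = 0.980
Degrees of freedom = 2 − 1 = 1; critical value at α = 0.05 is 3.841.
Since 0.980 < 3.841, we fail to reject the null hypothesis — the data are consistent with the 2:1 ratio.

0.980; consistent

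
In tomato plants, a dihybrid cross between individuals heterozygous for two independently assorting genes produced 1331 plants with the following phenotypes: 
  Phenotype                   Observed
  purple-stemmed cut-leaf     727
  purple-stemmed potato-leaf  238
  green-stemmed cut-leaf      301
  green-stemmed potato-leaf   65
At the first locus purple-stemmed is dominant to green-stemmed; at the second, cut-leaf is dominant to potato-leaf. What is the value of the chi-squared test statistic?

15.742

A dihybrid F₂ with independent assortment and complete dominance at both loci gives a 9:3:3:1 phenotypic ratio.
Expected counts for N = 1331 under a 9:3:3:1 ratio (total parts = 16):
  purple-stemmed cut-leaf: 1331 × 9/16 = 748.6875
  purple-stemmed potato-leaf: 1331 × 3/16 = 249.5625
  green-stemmed cut-leaf: 1331 × 3/16 = 249.5625
  green-stemmed potato-leaf: 1331 × 1/16 = 83.1875
χ² = Σ (O − E)² / E
  purple-stemmed cut-leaf: (727 − 748.6875)² / 748.6875 = 0.6282
  purple-stemmed potato-leaf: (238 − 249.5625)² / 249.5625 = 0.5357
  green-stemmed cut-leaf: (301 − 249.5625)² / 249.5625 = 10.6018
  green-stemmed potato-leaf: (65 − 83.1875)² / 83.1875 = 3.9764
χ² = 0.6282 + 0.5357 + 10.6018 + 3.9764 = 15.7421 ≈ 15.742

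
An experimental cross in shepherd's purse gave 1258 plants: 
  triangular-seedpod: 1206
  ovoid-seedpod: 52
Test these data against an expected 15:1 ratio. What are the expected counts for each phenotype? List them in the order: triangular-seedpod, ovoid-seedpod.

The 15:1 ratio has 16 parts, so with N = 1258 the expected counts are:
  triangular-seedpod: 1258 × 15/16 = 1179.375
  ovoid-seedpod: 1258 × 1/16 = 78.625

1179.375, 78.625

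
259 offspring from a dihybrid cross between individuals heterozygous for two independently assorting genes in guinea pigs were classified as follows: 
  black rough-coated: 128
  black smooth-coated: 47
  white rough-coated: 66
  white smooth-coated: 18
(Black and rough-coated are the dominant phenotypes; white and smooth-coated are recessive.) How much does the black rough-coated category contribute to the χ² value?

A dihybrid F₂ with independent assortment and complete dominance at both loci gives a 9:3:3:1 phenotypic ratio.
Expected counts for N = 259 under a 9:3:3:1 ratio (total parts = 16):
  black rough-coated: 259 × 9/16 = 145.6875
  black smooth-coated: 259 × 3/16 = 48.5625
  white rough-coated: 259 × 3/16 = 48.5625
  white smooth-coated: 259 × 1/16 = 16.1875
Contribution of black rough-coated: (128 − 145.6875)² / 145.6875 = 2.1474

2.147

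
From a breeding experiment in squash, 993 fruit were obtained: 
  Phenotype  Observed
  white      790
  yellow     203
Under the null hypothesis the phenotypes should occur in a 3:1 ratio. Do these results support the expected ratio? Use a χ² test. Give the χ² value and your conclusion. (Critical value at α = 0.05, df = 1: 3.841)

10.997; not consistent

Under the 3:1 hypothesis (Σ ratio = 4, N = 993):
  white: 993 × 3/4 = 744.75
  yellow: 993 × 1/4 = 248.25
χ² = Σ (O − E)² / E
  white: (790 − 744.75)² / 744.75 = 2.7493
  yellow: (203 − 248.25)² / 248.25 = 8.2480
χ² = 2.7493 + 8.2480 = 10.9973 ≈ 10.997
Degrees of freedom = 2 − 1 = 1; critical value at α = 0.05 is 3.841.
Since 10.997 > 3.841, we reject the null hypothesis — the data do not fit the 3:1 ratio.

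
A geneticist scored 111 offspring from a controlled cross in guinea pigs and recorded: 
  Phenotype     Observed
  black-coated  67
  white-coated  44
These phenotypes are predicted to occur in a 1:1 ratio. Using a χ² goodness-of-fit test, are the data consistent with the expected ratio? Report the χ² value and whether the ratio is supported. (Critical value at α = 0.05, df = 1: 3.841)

The 1:1 ratio has 2 parts, so with N = 111 the expected counts are:
  black-coated: 111 × 1/2 = 55.5
  white-coated: 111 × 1/2 = 55.5
χ² = Σ (O − E)² / E
  black-coated: (67 − 55.5)² / 55.5 = 2.3829
  white-coated: (44 − 55.5)² / 55.5 = 2.3829
χ² = 2.3829 + 2.3829 = 4.7658 ≈ 4.766
Degrees of freedom = 2 − 1 = 1; critical value at α = 0.05 is 3.841.
Since 4.766 > 3.841, we reject the null hypothesis — the data do not fit the 1:1 ratio.

4.766; not consistent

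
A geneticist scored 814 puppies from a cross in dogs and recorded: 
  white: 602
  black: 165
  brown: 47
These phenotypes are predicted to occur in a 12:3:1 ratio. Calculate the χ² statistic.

Total ratio parts = 16. Expected numbers out of 814:
  white: 814 × 12/16 = 610.5
  black: 814 × 3/16 = 152.625
  brown: 814 × 1/16 = 50.875
χ² = Σ (O − E)² / E
  white: (602 − 610.5)² / 610.5 = 0.1183
  black: (165 − 152.625)² / 152.625 = 1.0034
  brown: (47 − 50.875)² / 50.875 = 0.2951
χ² = 0.1183 + 1.0034 + 0.2951 = 1.4168 ≈ 1.417

1.417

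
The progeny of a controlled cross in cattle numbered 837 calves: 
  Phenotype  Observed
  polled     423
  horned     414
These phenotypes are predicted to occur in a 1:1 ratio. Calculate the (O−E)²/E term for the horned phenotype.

Under the 1:1 hypothesis (Σ ratio = 2, N = 837):
  polled: 837 × 1/2 = 418.5
  horned: 837 × 1/2 = 418.5
Contribution of horned: (414 − 418.5)² / 418.5 = 0.0484

0.048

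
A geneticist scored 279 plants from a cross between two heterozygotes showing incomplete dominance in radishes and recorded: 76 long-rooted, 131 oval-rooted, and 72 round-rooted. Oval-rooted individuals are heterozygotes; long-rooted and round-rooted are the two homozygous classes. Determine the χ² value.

With incomplete dominance, a heterozygote × heterozygote cross gives a 1:2:1 phenotypic ratio.
Expected counts for N = 279 under a 1:2:1 ratio (total parts = 4):
  long-rooted: 279 × 1/4 = 69.75
  oval-rooted: 279 × 2/4 = 139.5
  round-rooted: 279 × 1/4 = 69.75
χ² = Σ (O − E)² / E
  long-rooted: (76 − 69.75)² / 69.75 = 0.5600
  oval-rooted: (131 − 139.5)² / 139.5 = 0.5179
  round-rooted: (72 − 69.75)² / 69.75 = 0.0726
χ² = 0.5600 + 0.5179 + 0.0726 = 1.1505 ≈ 1.151

1.151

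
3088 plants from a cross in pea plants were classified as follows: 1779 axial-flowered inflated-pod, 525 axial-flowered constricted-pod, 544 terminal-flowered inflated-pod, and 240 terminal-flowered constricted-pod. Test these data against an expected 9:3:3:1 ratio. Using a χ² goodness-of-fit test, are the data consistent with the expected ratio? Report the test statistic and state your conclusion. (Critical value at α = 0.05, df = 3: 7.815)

19.613; not consistent

Under the 9:3:3:1 hypothesis (Σ ratio = 16, N = 3088):
  axial-flowered inflated-pod: 3088 × 9/16 = 1737
  axial-flowered constricted-pod: 3088 × 3/16 = 579
  terminal-flowered inflated-pod: 3088 × 3/16 = 579
  terminal-flowered constricted-pod: 3088 × 1/16 = 193
χ² = Σ (O − E)² / E
  axial-flowered inflated-pod: (1779 − 1737)² / 1737 = 1.0155
  axial-flowered constricted-pod: (525 − 579)² / 579 = 5.0363
  terminal-flowered inflated-pod: (544 − 579)² / 579 = 2.1157
  terminal-flowered constricted-pod: (240 − 193)² / 193 = 11.4456
χ² = 1.0155 + 5.0363 + 2.1157 + 11.4456 = 19.6131 ≈ 19.613
Degrees of freedom = 4 − 1 = 3; critical value at α = 0.05 is 7.815.
Since 19.613 > 7.815, we reject the null hypothesis — the data do not fit the 9:3:3:1 ratio.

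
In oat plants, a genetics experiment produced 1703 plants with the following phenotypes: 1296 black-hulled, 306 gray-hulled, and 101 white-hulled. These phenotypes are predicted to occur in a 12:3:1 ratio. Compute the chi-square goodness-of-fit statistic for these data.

Total ratio parts = 16. Expected numbers out of 1703:
  black-hulled: 1703 × 12/16 = 1277.25
  gray-hulled: 1703 × 3/16 = 319.3125
  white-hulled: 1703 × 1/16 = 106.4375
χ² = Σ (O − E)² / E
  black-hulled: (1296 − 1277.25)² / 1277.25 = 0.2752
  gray-hulled: (306 − 319.3125)² / 319.3125 = 0.5550
  white-hulled: (101 − 106.4375)² / 106.4375 = 0.2778
χ² = 0.2752 + 0.5550 + 0.2778 = 1.108

1.108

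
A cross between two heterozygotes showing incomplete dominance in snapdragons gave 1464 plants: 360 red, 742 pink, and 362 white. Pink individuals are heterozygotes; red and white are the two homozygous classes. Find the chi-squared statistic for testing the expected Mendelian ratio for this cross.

With incomplete dominance, a heterozygote × heterozygote cross gives a 1:2:1 phenotypic ratio.
The 1:2:1 ratio has 4 parts, so with N = 1464 the expected counts are:
  red: 1464 × 1/4 = 366
  pink: 1464 × 2/4 = 732
  white: 1464 × 1/4 = 366
χ² = Σ (O − E)² / E
  red: (360 − 366)² / 366 = 0.0984
  pink: (742 − 732)² / 732 = 0.1366
  white: (362 − 366)² / 366 = 0.0437
χ² = 0.0984 + 0.1366 + 0.0437 = 0.2787 ≈ 0.279

0.279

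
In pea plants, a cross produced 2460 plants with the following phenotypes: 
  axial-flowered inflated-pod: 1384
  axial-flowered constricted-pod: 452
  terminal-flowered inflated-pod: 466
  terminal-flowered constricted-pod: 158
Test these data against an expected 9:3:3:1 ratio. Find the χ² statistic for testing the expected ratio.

0.352

Expected counts for N = 2460 under a 9:3:3:1 ratio (total parts = 16):
  axial-flowered inflated-pod: 2460 × 9/16 = 1383.75
  axial-flowered constricted-pod: 2460 × 3/16 = 461.25
  terminal-flowered inflated-pod: 2460 × 3/16 = 461.25
  terminal-flowered constricted-pod: 2460 × 1/16 = 153.75
χ² = Σ (O − E)² / E
  axial-flowered inflated-pod: (1384 − 1383.75)² / 1383.75 = 0.0000
  axial-flowered constricted-pod: (452 − 461.25)² / 461.25 = 0.1855
  terminal-flowered inflated-pod: (466 − 461.25)² / 461.25 = 0.0489
  terminal-flowered constricted-pod: (158 − 153.75)² / 153.75 = 0.1175
χ² = 0.0000 + 0.1855 + 0.0489 + 0.1175 = 0.3519 ≈ 0.352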